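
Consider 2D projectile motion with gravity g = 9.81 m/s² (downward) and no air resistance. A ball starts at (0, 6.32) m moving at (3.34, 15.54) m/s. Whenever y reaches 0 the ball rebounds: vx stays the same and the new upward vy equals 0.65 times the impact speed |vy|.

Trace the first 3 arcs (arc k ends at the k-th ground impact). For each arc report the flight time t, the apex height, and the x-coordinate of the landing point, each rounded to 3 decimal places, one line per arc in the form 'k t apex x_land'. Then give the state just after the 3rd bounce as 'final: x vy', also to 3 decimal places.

1 3.533 18.628 11.800
2 2.533 7.871 20.262
3 1.647 3.325 25.762
final: 25.762 5.250

Arc 1: start y=6.320, vy=15.540 → t=3.533, apex=18.628, x_land=11.800, impact vy=-19.118
  bounce: vy ← 0.65·19.118 = 12.427
Arc 2: start y=0.000, vy=12.427 → t=2.533, apex=7.871, x_land=20.262, impact vy=-12.427
  bounce: vy ← 0.65·12.427 = 8.077
Arc 3: start y=0.000, vy=8.077 → t=1.647, apex=3.325, x_land=25.762, impact vy=-8.077
  bounce: vy ← 0.65·8.077 = 5.250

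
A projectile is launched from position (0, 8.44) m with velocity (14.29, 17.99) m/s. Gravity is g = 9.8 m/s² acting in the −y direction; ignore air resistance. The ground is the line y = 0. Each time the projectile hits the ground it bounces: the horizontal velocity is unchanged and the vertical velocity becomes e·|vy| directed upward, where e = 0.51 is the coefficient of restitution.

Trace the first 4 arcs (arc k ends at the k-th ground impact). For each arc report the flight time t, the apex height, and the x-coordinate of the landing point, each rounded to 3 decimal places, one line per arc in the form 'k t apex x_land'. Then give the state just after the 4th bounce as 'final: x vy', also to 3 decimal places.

1 4.092 24.952 58.479
2 2.302 6.490 91.371
3 1.174 1.688 108.146
4 0.599 0.439 116.701
final: 116.701 1.496

Arc 1: start y=8.440, vy=17.990 → t=4.092, apex=24.952, x_land=58.479, impact vy=-22.115
  bounce: vy ← 0.51·22.115 = 11.279
Arc 2: start y=0.000, vy=11.279 → t=2.302, apex=6.490, x_land=91.371, impact vy=-11.279
  bounce: vy ← 0.51·11.279 = 5.752
Arc 3: start y=0.000, vy=5.752 → t=1.174, apex=1.688, x_land=108.146, impact vy=-5.752
  bounce: vy ← 0.51·5.752 = 2.934
Arc 4: start y=0.000, vy=2.934 → t=0.599, apex=0.439, x_land=116.701, impact vy=-2.934
  bounce: vy ← 0.51·2.934 = 1.496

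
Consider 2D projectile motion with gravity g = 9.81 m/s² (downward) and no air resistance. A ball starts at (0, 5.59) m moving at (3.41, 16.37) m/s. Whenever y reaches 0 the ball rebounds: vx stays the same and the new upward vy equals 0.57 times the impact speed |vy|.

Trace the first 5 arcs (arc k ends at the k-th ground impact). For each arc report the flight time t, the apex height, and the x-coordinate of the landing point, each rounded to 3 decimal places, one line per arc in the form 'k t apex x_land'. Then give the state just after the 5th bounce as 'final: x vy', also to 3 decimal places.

Arc 1: start y=5.590, vy=16.370 → t=3.650, apex=19.248, x_land=12.445, impact vy=-19.433
  bounce: vy ← 0.57·19.433 = 11.077
Arc 2: start y=0.000, vy=11.077 → t=2.258, apex=6.254, x_land=20.146, impact vy=-11.077
  bounce: vy ← 0.57·11.077 = 6.314
Arc 3: start y=0.000, vy=6.314 → t=1.287, apex=2.032, x_land=24.536, impact vy=-6.314
  bounce: vy ← 0.57·6.314 = 3.599
Arc 4: start y=0.000, vy=3.599 → t=0.734, apex=0.660, x_land=27.038, impact vy=-3.599
  bounce: vy ← 0.57·3.599 = 2.051
Arc 5: start y=0.000, vy=2.051 → t=0.418, apex=0.214, x_land=28.464, impact vy=-2.051
  bounce: vy ← 0.57·2.051 = 1.169

1 3.650 19.248 12.445
2 2.258 6.254 20.146
3 1.287 2.032 24.536
4 0.734 0.660 27.038
5 0.418 0.214 28.464
final: 28.464 1.169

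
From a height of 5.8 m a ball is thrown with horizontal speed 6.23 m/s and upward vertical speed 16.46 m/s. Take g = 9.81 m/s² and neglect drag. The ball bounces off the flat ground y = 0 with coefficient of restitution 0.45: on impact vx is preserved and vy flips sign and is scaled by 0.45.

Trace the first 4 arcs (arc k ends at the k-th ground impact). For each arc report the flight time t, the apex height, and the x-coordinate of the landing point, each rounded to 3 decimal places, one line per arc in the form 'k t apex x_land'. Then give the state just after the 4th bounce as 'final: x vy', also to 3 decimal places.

1 3.677 19.609 22.910
2 1.799 3.971 34.121
3 0.810 0.804 39.165
4 0.364 0.163 41.436
final: 41.436 0.804

Arc 1: start y=5.800, vy=16.460 → t=3.677, apex=19.609, x_land=22.910, impact vy=-19.614
  bounce: vy ← 0.45·19.614 = 8.827
Arc 2: start y=0.000, vy=8.827 → t=1.799, apex=3.971, x_land=34.121, impact vy=-8.827
  bounce: vy ← 0.45·8.827 = 3.972
Arc 3: start y=0.000, vy=3.972 → t=0.810, apex=0.804, x_land=39.165, impact vy=-3.972
  bounce: vy ← 0.45·3.972 = 1.787
Arc 4: start y=0.000, vy=1.787 → t=0.364, apex=0.163, x_land=41.436, impact vy=-1.787
  bounce: vy ← 0.45·1.787 = 0.804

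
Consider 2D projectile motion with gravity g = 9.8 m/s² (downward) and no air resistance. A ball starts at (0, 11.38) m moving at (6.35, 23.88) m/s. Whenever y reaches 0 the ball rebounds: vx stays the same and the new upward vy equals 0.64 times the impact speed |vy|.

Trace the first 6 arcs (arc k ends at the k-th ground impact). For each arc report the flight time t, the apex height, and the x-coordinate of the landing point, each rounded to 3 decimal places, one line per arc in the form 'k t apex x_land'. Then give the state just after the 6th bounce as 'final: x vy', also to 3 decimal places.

1 5.311 40.475 33.723
2 3.679 16.578 57.084
3 2.354 6.791 72.034
4 1.507 2.781 81.603
5 0.964 1.139 87.726
6 0.617 0.467 91.645
final: 91.645 1.936

Arc 1: start y=11.380, vy=23.880 → t=5.311, apex=40.475, x_land=33.723, impact vy=-28.166
  bounce: vy ← 0.64·28.166 = 18.026
Arc 2: start y=0.000, vy=18.026 → t=3.679, apex=16.578, x_land=57.084, impact vy=-18.026
  bounce: vy ← 0.64·18.026 = 11.537
Arc 3: start y=0.000, vy=11.537 → t=2.354, apex=6.791, x_land=72.034, impact vy=-11.537
  bounce: vy ← 0.64·11.537 = 7.383
Arc 4: start y=0.000, vy=7.383 → t=1.507, apex=2.781, x_land=81.603, impact vy=-7.383
  bounce: vy ← 0.64·7.383 = 4.725
Arc 5: start y=0.000, vy=4.725 → t=0.964, apex=1.139, x_land=87.726, impact vy=-4.725
  bounce: vy ← 0.64·4.725 = 3.024
Arc 6: start y=0.000, vy=3.024 → t=0.617, apex=0.467, x_land=91.645, impact vy=-3.024
  bounce: vy ← 0.64·3.024 = 1.936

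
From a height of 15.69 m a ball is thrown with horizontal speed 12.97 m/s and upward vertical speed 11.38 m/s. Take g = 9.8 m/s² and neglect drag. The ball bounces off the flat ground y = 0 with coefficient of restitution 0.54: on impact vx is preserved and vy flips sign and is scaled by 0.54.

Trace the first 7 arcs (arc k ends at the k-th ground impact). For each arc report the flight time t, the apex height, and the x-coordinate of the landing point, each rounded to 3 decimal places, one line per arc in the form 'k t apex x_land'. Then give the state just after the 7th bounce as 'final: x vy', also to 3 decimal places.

Arc 1: start y=15.690, vy=11.380 → t=3.294, apex=22.297, x_land=42.729, impact vy=-20.905
  bounce: vy ← 0.54·20.905 = 11.289
Arc 2: start y=0.000, vy=11.289 → t=2.304, apex=6.502, x_land=72.609, impact vy=-11.289
  bounce: vy ← 0.54·11.289 = 6.096
Arc 3: start y=0.000, vy=6.096 → t=1.244, apex=1.896, x_land=88.745, impact vy=-6.096
  bounce: vy ← 0.54·6.096 = 3.292
Arc 4: start y=0.000, vy=3.292 → t=0.672, apex=0.553, x_land=97.458, impact vy=-3.292
  bounce: vy ← 0.54·3.292 = 1.778
Arc 5: start y=0.000, vy=1.778 → t=0.363, apex=0.161, x_land=102.163, impact vy=-1.778
  bounce: vy ← 0.54·1.778 = 0.960
Arc 6: start y=0.000, vy=0.960 → t=0.196, apex=0.047, x_land=104.704, impact vy=-0.960
  bounce: vy ← 0.54·0.960 = 0.518
Arc 7: start y=0.000, vy=0.518 → t=0.106, apex=0.014, x_land=106.076, impact vy=-0.518
  bounce: vy ← 0.54·0.518 = 0.280

1 3.294 22.297 42.729
2 2.304 6.502 72.609
3 1.244 1.896 88.745
4 0.672 0.553 97.458
5 0.363 0.161 102.163
6 0.196 0.047 104.704
7 0.106 0.014 106.076
final: 106.076 0.280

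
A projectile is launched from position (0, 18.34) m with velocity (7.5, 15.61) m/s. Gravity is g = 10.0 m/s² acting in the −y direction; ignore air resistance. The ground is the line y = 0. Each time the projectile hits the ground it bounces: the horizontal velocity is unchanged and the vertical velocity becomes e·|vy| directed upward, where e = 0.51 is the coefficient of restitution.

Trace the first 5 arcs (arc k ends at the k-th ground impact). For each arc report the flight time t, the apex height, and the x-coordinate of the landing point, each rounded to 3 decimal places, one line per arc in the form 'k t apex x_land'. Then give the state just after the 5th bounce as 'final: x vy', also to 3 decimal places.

Arc 1: start y=18.340, vy=15.610 → t=4.032, apex=30.524, x_land=30.238, impact vy=-24.708
  bounce: vy ← 0.51·24.708 = 12.601
Arc 2: start y=0.000, vy=12.601 → t=2.520, apex=7.939, x_land=49.140, impact vy=-12.601
  bounce: vy ← 0.51·12.601 = 6.426
Arc 3: start y=0.000, vy=6.426 → t=1.285, apex=2.065, x_land=58.779, impact vy=-6.426
  bounce: vy ← 0.51·6.426 = 3.278
Arc 4: start y=0.000, vy=3.278 → t=0.656, apex=0.537, x_land=63.696, impact vy=-3.278
  bounce: vy ← 0.51·3.278 = 1.672
Arc 5: start y=0.000, vy=1.672 → t=0.334, apex=0.140, x_land=66.203, impact vy=-1.672
  bounce: vy ← 0.51·1.672 = 0.852

1 4.032 30.524 30.238
2 2.520 7.939 49.140
3 1.285 2.065 58.779
4 0.656 0.537 63.696
5 0.334 0.140 66.203
final: 66.203 0.852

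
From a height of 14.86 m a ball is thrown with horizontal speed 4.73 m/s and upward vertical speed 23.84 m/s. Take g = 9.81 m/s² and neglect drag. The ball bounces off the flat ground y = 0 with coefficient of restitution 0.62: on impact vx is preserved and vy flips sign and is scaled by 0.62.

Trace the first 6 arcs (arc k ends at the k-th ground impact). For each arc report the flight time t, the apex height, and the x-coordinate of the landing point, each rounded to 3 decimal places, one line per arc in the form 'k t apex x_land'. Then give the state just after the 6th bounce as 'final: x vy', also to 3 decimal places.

1 5.419 43.828 25.634
2 3.707 16.847 43.166
3 2.298 6.476 54.036
4 1.425 2.489 60.775
5 0.883 0.957 64.954
6 0.548 0.368 67.544
final: 67.544 1.666

Arc 1: start y=14.860, vy=23.840 → t=5.419, apex=43.828, x_land=25.634, impact vy=-29.324
  bounce: vy ← 0.62·29.324 = 18.181
Arc 2: start y=0.000, vy=18.181 → t=3.707, apex=16.847, x_land=43.166, impact vy=-18.181
  bounce: vy ← 0.62·18.181 = 11.272
Arc 3: start y=0.000, vy=11.272 → t=2.298, apex=6.476, x_land=54.036, impact vy=-11.272
  bounce: vy ← 0.62·11.272 = 6.989
Arc 4: start y=0.000, vy=6.989 → t=1.425, apex=2.489, x_land=60.775, impact vy=-6.989
  bounce: vy ← 0.62·6.989 = 4.333
Arc 5: start y=0.000, vy=4.333 → t=0.883, apex=0.957, x_land=64.954, impact vy=-4.333
  bounce: vy ← 0.62·4.333 = 2.686
Arc 6: start y=0.000, vy=2.686 → t=0.548, apex=0.368, x_land=67.544, impact vy=-2.686
  bounce: vy ← 0.62·2.686 = 1.666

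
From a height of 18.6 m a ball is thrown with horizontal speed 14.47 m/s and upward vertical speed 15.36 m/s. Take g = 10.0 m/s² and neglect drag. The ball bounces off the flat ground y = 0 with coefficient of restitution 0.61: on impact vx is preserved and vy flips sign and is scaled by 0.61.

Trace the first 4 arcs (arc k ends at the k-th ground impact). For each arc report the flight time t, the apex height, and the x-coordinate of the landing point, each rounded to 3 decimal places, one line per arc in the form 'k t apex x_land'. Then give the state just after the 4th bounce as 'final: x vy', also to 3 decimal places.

1 4.002 30.396 57.903
2 3.008 11.311 101.430
3 1.835 4.209 127.981
4 1.119 1.566 144.178
final: 144.178 3.414

Arc 1: start y=18.600, vy=15.360 → t=4.002, apex=30.396, x_land=57.903, impact vy=-24.656
  bounce: vy ← 0.61·24.656 = 15.040
Arc 2: start y=0.000, vy=15.040 → t=3.008, apex=11.311, x_land=101.430, impact vy=-15.040
  bounce: vy ← 0.61·15.040 = 9.175
Arc 3: start y=0.000, vy=9.175 → t=1.835, apex=4.209, x_land=127.981, impact vy=-9.175
  bounce: vy ← 0.61·9.175 = 5.596
Arc 4: start y=0.000, vy=5.596 → t=1.119, apex=1.566, x_land=144.178, impact vy=-5.596
  bounce: vy ← 0.61·5.596 = 3.414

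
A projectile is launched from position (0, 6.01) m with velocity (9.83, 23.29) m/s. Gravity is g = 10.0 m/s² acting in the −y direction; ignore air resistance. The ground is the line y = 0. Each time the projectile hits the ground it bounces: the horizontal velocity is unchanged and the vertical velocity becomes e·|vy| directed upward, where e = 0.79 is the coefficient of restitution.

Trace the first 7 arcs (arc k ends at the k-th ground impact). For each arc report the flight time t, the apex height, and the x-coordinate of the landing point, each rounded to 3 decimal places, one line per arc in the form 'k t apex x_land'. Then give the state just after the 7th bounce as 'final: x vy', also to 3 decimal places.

1 4.903 33.131 48.198
2 4.067 20.677 88.178
3 3.213 12.905 119.762
4 2.538 8.054 144.714
5 2.005 5.026 164.426
6 1.584 3.137 179.998
7 1.251 1.958 192.300
final: 192.300 4.943

Arc 1: start y=6.010, vy=23.290 → t=4.903, apex=33.131, x_land=48.198, impact vy=-25.741
  bounce: vy ← 0.79·25.741 = 20.336
Arc 2: start y=0.000, vy=20.336 → t=4.067, apex=20.677, x_land=88.178, impact vy=-20.336
  bounce: vy ← 0.79·20.336 = 16.065
Arc 3: start y=0.000, vy=16.065 → t=3.213, apex=12.905, x_land=119.762, impact vy=-16.065
  bounce: vy ← 0.79·16.065 = 12.692
Arc 4: start y=0.000, vy=12.692 → t=2.538, apex=8.054, x_land=144.714, impact vy=-12.692
  bounce: vy ← 0.79·12.692 = 10.026
Arc 5: start y=0.000, vy=10.026 → t=2.005, apex=5.026, x_land=164.426, impact vy=-10.026
  bounce: vy ← 0.79·10.026 = 7.921
Arc 6: start y=0.000, vy=7.921 → t=1.584, apex=3.137, x_land=179.998, impact vy=-7.921
  bounce: vy ← 0.79·7.921 = 6.257
Arc 7: start y=0.000, vy=6.257 → t=1.251, apex=1.958, x_land=192.300, impact vy=-6.257
  bounce: vy ← 0.79·6.257 = 4.943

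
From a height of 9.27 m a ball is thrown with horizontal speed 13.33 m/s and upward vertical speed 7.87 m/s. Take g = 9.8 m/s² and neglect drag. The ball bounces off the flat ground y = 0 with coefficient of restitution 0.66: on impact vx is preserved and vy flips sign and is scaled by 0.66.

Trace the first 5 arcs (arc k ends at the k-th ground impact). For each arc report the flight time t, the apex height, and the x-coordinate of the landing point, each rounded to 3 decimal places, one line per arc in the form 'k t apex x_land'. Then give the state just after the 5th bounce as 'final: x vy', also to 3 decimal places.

1 2.396 12.430 31.936
2 2.102 5.415 59.961
3 1.388 2.359 78.457
4 0.916 1.027 90.664
5 0.604 0.448 98.721
final: 98.721 1.955

Arc 1: start y=9.270, vy=7.870 → t=2.396, apex=12.430, x_land=31.936, impact vy=-15.609
  bounce: vy ← 0.66·15.609 = 10.302
Arc 2: start y=0.000, vy=10.302 → t=2.102, apex=5.415, x_land=59.961, impact vy=-10.302
  bounce: vy ← 0.66·10.302 = 6.799
Arc 3: start y=0.000, vy=6.799 → t=1.388, apex=2.359, x_land=78.457, impact vy=-6.799
  bounce: vy ← 0.66·6.799 = 4.487
Arc 4: start y=0.000, vy=4.487 → t=0.916, apex=1.027, x_land=90.664, impact vy=-4.487
  bounce: vy ← 0.66·4.487 = 2.962
Arc 5: start y=0.000, vy=2.962 → t=0.604, apex=0.448, x_land=98.721, impact vy=-2.962
  bounce: vy ← 0.66·2.962 = 1.955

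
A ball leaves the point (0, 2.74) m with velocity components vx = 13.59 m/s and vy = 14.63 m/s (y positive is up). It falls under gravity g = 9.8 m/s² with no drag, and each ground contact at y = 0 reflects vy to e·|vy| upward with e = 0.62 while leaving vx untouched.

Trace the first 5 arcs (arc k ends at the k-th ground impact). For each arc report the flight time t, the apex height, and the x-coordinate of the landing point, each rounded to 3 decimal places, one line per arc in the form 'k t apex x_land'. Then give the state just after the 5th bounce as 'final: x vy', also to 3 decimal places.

Arc 1: start y=2.740, vy=14.630 → t=3.163, apex=13.660, x_land=42.979, impact vy=-16.363
  bounce: vy ← 0.62·16.363 = 10.145
Arc 2: start y=0.000, vy=10.145 → t=2.070, apex=5.251, x_land=71.115, impact vy=-10.145
  bounce: vy ← 0.62·10.145 = 6.290
Arc 3: start y=0.000, vy=6.290 → t=1.284, apex=2.018, x_land=88.560, impact vy=-6.290
  bounce: vy ← 0.62·6.290 = 3.900
Arc 4: start y=0.000, vy=3.900 → t=0.796, apex=0.776, x_land=99.376, impact vy=-3.900
  bounce: vy ← 0.62·3.900 = 2.418
Arc 5: start y=0.000, vy=2.418 → t=0.493, apex=0.298, x_land=106.082, impact vy=-2.418
  bounce: vy ← 0.62·2.418 = 1.499

1 3.163 13.660 42.979
2 2.070 5.251 71.115
3 1.284 2.018 88.560
4 0.796 0.776 99.376
5 0.493 0.298 106.082
final: 106.082 1.499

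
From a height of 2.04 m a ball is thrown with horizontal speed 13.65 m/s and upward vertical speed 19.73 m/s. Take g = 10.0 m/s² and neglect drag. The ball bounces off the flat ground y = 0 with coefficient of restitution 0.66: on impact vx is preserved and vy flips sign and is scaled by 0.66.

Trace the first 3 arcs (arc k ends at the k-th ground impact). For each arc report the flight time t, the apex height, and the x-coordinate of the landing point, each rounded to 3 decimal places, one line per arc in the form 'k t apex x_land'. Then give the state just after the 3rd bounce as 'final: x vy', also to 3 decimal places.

1 4.047 21.504 55.239
2 2.737 9.367 92.605
3 1.807 4.080 117.267
final: 117.267 5.962

Arc 1: start y=2.040, vy=19.730 → t=4.047, apex=21.504, x_land=55.239, impact vy=-20.738
  bounce: vy ← 0.66·20.738 = 13.687
Arc 2: start y=0.000, vy=13.687 → t=2.737, apex=9.367, x_land=92.605, impact vy=-13.687
  bounce: vy ← 0.66·13.687 = 9.034
Arc 3: start y=0.000, vy=9.034 → t=1.807, apex=4.080, x_land=117.267, impact vy=-9.034
  bounce: vy ← 0.66·9.034 = 5.962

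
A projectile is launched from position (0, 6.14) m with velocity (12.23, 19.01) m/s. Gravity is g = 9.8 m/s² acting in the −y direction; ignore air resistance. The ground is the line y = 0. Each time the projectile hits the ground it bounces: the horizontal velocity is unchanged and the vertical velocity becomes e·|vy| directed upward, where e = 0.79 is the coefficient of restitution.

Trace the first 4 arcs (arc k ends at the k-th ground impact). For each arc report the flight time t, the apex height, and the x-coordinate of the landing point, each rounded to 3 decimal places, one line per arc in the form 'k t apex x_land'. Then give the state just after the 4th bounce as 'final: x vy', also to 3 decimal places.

Arc 1: start y=6.140, vy=19.010 → t=4.179, apex=24.578, x_land=51.114, impact vy=-21.948
  bounce: vy ← 0.79·21.948 = 17.339
Arc 2: start y=0.000, vy=17.339 → t=3.539, apex=15.339, x_land=94.391, impact vy=-17.339
  bounce: vy ← 0.79·17.339 = 13.698
Arc 3: start y=0.000, vy=13.698 → t=2.795, apex=9.573, x_land=128.580, impact vy=-13.698
  bounce: vy ← 0.79·13.698 = 10.821
Arc 4: start y=0.000, vy=10.821 → t=2.208, apex=5.975, x_land=155.589, impact vy=-10.821
  bounce: vy ← 0.79·10.821 = 8.549

1 4.179 24.578 51.114
2 3.539 15.339 94.391
3 2.795 9.573 128.580
4 2.208 5.975 155.589
final: 155.589 8.549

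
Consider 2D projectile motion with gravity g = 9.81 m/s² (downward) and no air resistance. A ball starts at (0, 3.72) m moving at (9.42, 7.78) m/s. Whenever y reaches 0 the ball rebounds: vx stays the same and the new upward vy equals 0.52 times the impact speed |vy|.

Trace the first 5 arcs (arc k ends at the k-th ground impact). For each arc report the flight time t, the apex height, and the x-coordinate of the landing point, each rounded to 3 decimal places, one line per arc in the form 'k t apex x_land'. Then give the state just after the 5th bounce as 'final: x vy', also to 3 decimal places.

Arc 1: start y=3.720, vy=7.780 → t=1.971, apex=6.805, x_land=18.566, impact vy=-11.555
  bounce: vy ← 0.52·11.555 = 6.009
Arc 2: start y=0.000, vy=6.009 → t=1.225, apex=1.840, x_land=30.106, impact vy=-6.009
  bounce: vy ← 0.52·6.009 = 3.124
Arc 3: start y=0.000, vy=3.124 → t=0.637, apex=0.498, x_land=36.106, impact vy=-3.124
  bounce: vy ← 0.52·3.124 = 1.625
Arc 4: start y=0.000, vy=1.625 → t=0.331, apex=0.135, x_land=39.226, impact vy=-1.625
  bounce: vy ← 0.52·1.625 = 0.845
Arc 5: start y=0.000, vy=0.845 → t=0.172, apex=0.036, x_land=40.849, impact vy=-0.845
  bounce: vy ← 0.52·0.845 = 0.439

1 1.971 6.805 18.566
2 1.225 1.840 30.106
3 0.637 0.498 36.106
4 0.331 0.135 39.226
5 0.172 0.036 40.849
final: 40.849 0.439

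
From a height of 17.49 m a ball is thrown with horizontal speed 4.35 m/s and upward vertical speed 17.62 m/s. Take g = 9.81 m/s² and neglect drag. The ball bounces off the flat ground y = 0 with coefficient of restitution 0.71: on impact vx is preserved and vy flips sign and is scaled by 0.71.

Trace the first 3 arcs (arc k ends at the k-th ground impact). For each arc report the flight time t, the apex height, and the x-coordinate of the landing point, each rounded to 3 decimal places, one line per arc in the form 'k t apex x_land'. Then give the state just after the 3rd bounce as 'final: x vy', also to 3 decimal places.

Arc 1: start y=17.490, vy=17.620 → t=4.402, apex=33.314, x_land=19.150, impact vy=-25.566
  bounce: vy ← 0.71·25.566 = 18.152
Arc 2: start y=0.000, vy=18.152 → t=3.701, apex=16.794, x_land=35.248, impact vy=-18.152
  bounce: vy ← 0.71·18.152 = 12.888
Arc 3: start y=0.000, vy=12.888 → t=2.627, apex=8.466, x_land=46.677, impact vy=-12.888
  bounce: vy ← 0.71·12.888 = 9.150

1 4.402 33.314 19.150
2 3.701 16.794 35.248
3 2.627 8.466 46.677
final: 46.677 9.150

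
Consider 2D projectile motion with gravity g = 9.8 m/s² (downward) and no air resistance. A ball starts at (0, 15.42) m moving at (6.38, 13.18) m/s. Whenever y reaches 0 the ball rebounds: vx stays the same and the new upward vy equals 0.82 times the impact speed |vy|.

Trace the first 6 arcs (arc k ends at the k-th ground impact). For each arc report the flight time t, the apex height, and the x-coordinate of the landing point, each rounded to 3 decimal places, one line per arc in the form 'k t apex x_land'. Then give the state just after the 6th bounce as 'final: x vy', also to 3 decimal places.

Arc 1: start y=15.420, vy=13.180 → t=3.571, apex=24.283, x_land=22.783, impact vy=-21.816
  bounce: vy ← 0.82·21.816 = 17.889
Arc 2: start y=0.000, vy=17.889 → t=3.651, apex=16.328, x_land=46.076, impact vy=-17.889
  bounce: vy ← 0.82·17.889 = 14.669
Arc 3: start y=0.000, vy=14.669 → t=2.994, apex=10.979, x_land=65.176, impact vy=-14.669
  bounce: vy ← 0.82·14.669 = 12.029
Arc 4: start y=0.000, vy=12.029 → t=2.455, apex=7.382, x_land=80.837, impact vy=-12.029
  bounce: vy ← 0.82·12.029 = 9.864
Arc 5: start y=0.000, vy=9.864 → t=2.013, apex=4.964, x_land=93.680, impact vy=-9.864
  bounce: vy ← 0.82·9.864 = 8.088
Arc 6: start y=0.000, vy=8.088 → t=1.651, apex=3.338, x_land=104.211, impact vy=-8.088
  bounce: vy ← 0.82·8.088 = 6.632

1 3.571 24.283 22.783
2 3.651 16.328 46.076
3 2.994 10.979 65.176
4 2.455 7.382 80.837
5 2.013 4.964 93.680
6 1.651 3.338 104.211
final: 104.211 6.632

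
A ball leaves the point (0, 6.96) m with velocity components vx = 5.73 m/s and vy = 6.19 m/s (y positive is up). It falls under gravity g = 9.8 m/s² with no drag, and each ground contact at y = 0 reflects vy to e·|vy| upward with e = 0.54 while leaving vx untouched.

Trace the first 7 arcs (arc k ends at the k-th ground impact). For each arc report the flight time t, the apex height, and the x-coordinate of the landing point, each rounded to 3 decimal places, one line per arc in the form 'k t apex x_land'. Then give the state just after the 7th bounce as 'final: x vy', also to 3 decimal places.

1 1.980 8.915 11.348
2 1.457 2.600 19.695
3 0.787 0.758 24.203
4 0.425 0.221 26.637
5 0.229 0.064 27.951
6 0.124 0.019 28.661
7 0.067 0.005 29.044
final: 29.044 0.177

Arc 1: start y=6.960, vy=6.190 → t=1.980, apex=8.915, x_land=11.348, impact vy=-13.219
  bounce: vy ← 0.54·13.219 = 7.138
Arc 2: start y=0.000, vy=7.138 → t=1.457, apex=2.600, x_land=19.695, impact vy=-7.138
  bounce: vy ← 0.54·7.138 = 3.855
Arc 3: start y=0.000, vy=3.855 → t=0.787, apex=0.758, x_land=24.203, impact vy=-3.855
  bounce: vy ← 0.54·3.855 = 2.081
Arc 4: start y=0.000, vy=2.081 → t=0.425, apex=0.221, x_land=26.637, impact vy=-2.081
  bounce: vy ← 0.54·2.081 = 1.124
Arc 5: start y=0.000, vy=1.124 → t=0.229, apex=0.064, x_land=27.951, impact vy=-1.124
  bounce: vy ← 0.54·1.124 = 0.607
Arc 6: start y=0.000, vy=0.607 → t=0.124, apex=0.019, x_land=28.661, impact vy=-0.607
  bounce: vy ← 0.54·0.607 = 0.328
Arc 7: start y=0.000, vy=0.328 → t=0.067, apex=0.005, x_land=29.044, impact vy=-0.328
  bounce: vy ← 0.54·0.328 = 0.177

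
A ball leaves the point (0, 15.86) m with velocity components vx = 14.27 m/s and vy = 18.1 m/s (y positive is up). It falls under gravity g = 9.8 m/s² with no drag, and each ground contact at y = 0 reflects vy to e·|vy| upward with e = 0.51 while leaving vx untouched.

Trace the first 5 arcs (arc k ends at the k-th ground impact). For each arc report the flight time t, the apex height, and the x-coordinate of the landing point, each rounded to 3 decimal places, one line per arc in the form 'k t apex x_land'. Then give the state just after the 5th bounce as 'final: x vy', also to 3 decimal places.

Arc 1: start y=15.860, vy=18.100 → t=4.425, apex=32.575, x_land=63.149, impact vy=-25.268
  bounce: vy ← 0.51·25.268 = 12.887
Arc 2: start y=0.000, vy=12.887 → t=2.630, apex=8.473, x_land=100.678, impact vy=-12.887
  bounce: vy ← 0.51·12.887 = 6.572
Arc 3: start y=0.000, vy=6.572 → t=1.341, apex=2.204, x_land=119.818, impact vy=-6.572
  bounce: vy ← 0.51·6.572 = 3.352
Arc 4: start y=0.000, vy=3.352 → t=0.684, apex=0.573, x_land=129.579, impact vy=-3.352
  bounce: vy ← 0.51·3.352 = 1.709
Arc 5: start y=0.000, vy=1.709 → t=0.349, apex=0.149, x_land=134.557, impact vy=-1.709
  bounce: vy ← 0.51·1.709 = 0.872

1 4.425 32.575 63.149
2 2.630 8.473 100.678
3 1.341 2.204 119.818
4 0.684 0.573 129.579
5 0.349 0.149 134.557
final: 134.557 0.872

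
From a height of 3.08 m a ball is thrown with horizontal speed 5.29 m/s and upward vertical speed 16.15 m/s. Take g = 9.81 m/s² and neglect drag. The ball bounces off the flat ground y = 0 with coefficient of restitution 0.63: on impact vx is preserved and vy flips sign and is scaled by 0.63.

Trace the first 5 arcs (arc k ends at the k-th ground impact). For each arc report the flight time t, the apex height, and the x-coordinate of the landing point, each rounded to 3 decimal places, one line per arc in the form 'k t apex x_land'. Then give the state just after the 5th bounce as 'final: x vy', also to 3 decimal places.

Arc 1: start y=3.080, vy=16.150 → t=3.473, apex=16.374, x_land=18.374, impact vy=-17.924
  bounce: vy ← 0.63·17.924 = 11.292
Arc 2: start y=0.000, vy=11.292 → t=2.302, apex=6.499, x_land=30.552, impact vy=-11.292
  bounce: vy ← 0.63·11.292 = 7.114
Arc 3: start y=0.000, vy=7.114 → t=1.450, apex=2.579, x_land=38.224, impact vy=-7.114
  bounce: vy ← 0.63·7.114 = 4.482
Arc 4: start y=0.000, vy=4.482 → t=0.914, apex=1.024, x_land=43.058, impact vy=-4.482
  bounce: vy ← 0.63·4.482 = 2.823
Arc 5: start y=0.000, vy=2.823 → t=0.576, apex=0.406, x_land=46.103, impact vy=-2.823
  bounce: vy ← 0.63·2.823 = 1.779

1 3.473 16.374 18.374
2 2.302 6.499 30.552
3 1.450 2.579 38.224
4 0.914 1.024 43.058
5 0.576 0.406 46.103
final: 46.103 1.779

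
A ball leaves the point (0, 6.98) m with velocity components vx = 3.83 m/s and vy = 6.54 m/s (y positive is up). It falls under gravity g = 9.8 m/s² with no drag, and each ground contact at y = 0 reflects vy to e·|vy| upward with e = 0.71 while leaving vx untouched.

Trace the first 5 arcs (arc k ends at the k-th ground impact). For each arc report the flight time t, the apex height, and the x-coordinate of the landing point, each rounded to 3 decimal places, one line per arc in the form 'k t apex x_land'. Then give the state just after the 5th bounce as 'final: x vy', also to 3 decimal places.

Arc 1: start y=6.980, vy=6.540 → t=2.035, apex=9.162, x_land=7.793, impact vy=-13.401
  bounce: vy ← 0.71·13.401 = 9.515
Arc 2: start y=0.000, vy=9.515 → t=1.942, apex=4.619, x_land=15.230, impact vy=-9.515
  bounce: vy ← 0.71·9.515 = 6.755
Arc 3: start y=0.000, vy=6.755 → t=1.379, apex=2.328, x_land=20.510, impact vy=-6.755
  bounce: vy ← 0.71·6.755 = 4.796
Arc 4: start y=0.000, vy=4.796 → t=0.979, apex=1.174, x_land=24.259, impact vy=-4.796
  bounce: vy ← 0.71·4.796 = 3.405
Arc 5: start y=0.000, vy=3.405 → t=0.695, apex=0.592, x_land=26.921, impact vy=-3.405
  bounce: vy ← 0.71·3.405 = 2.418

1 2.035 9.162 7.793
2 1.942 4.619 15.230
3 1.379 2.328 20.510
4 0.979 1.174 24.259
5 0.695 0.592 26.921
final: 26.921 2.418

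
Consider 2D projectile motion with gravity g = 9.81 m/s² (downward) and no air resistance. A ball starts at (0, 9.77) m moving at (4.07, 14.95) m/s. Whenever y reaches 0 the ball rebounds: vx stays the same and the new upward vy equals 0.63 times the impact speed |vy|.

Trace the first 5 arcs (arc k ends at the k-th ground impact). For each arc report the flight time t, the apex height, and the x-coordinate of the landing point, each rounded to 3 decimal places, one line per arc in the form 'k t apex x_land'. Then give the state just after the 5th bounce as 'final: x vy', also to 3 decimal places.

1 3.601 21.162 14.656
2 2.617 8.399 25.308
3 1.649 3.334 32.019
4 1.039 1.323 36.246
5 0.654 0.525 38.910
final: 38.910 2.022

Arc 1: start y=9.770, vy=14.950 → t=3.601, apex=21.162, x_land=14.656, impact vy=-20.376
  bounce: vy ← 0.63·20.376 = 12.837
Arc 2: start y=0.000, vy=12.837 → t=2.617, apex=8.399, x_land=25.308, impact vy=-12.837
  bounce: vy ← 0.63·12.837 = 8.087
Arc 3: start y=0.000, vy=8.087 → t=1.649, apex=3.334, x_land=32.019, impact vy=-8.087
  bounce: vy ← 0.63·8.087 = 5.095
Arc 4: start y=0.000, vy=5.095 → t=1.039, apex=1.323, x_land=36.246, impact vy=-5.095
  bounce: vy ← 0.63·5.095 = 3.210
Arc 5: start y=0.000, vy=3.210 → t=0.654, apex=0.525, x_land=38.910, impact vy=-3.210
  bounce: vy ← 0.63·3.210 = 2.022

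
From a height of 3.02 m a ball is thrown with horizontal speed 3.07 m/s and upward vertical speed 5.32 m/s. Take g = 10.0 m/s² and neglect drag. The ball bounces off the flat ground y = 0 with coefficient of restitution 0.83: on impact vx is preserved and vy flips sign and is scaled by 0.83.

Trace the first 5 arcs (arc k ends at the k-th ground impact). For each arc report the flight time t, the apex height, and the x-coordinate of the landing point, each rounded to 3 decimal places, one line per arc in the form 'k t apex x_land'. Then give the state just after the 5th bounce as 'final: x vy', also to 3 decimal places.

Arc 1: start y=3.020, vy=5.320 → t=1.474, apex=4.435, x_land=4.525, impact vy=-9.418
  bounce: vy ← 0.83·9.418 = 7.817
Arc 2: start y=0.000, vy=7.817 → t=1.563, apex=3.055, x_land=9.324, impact vy=-7.817
  bounce: vy ← 0.83·7.817 = 6.488
Arc 3: start y=0.000, vy=6.488 → t=1.298, apex=2.105, x_land=13.308, impact vy=-6.488
  bounce: vy ← 0.83·6.488 = 5.385
Arc 4: start y=0.000, vy=5.385 → t=1.077, apex=1.450, x_land=16.615, impact vy=-5.385
  bounce: vy ← 0.83·5.385 = 4.470
Arc 5: start y=0.000, vy=4.470 → t=0.894, apex=0.999, x_land=19.359, impact vy=-4.470
  bounce: vy ← 0.83·4.470 = 3.710

1 1.474 4.435 4.525
2 1.563 3.055 9.324
3 1.298 2.105 13.308
4 1.077 1.450 16.615
5 0.894 0.999 19.359
final: 19.359 3.710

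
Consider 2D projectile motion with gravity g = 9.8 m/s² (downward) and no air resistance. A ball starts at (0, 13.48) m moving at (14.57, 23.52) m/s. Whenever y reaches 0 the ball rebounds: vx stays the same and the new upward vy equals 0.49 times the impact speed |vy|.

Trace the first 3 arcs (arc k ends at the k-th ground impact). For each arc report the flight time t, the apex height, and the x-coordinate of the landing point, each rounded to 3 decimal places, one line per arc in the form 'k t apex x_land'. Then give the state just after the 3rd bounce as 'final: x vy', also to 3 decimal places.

Arc 1: start y=13.480, vy=23.520 → t=5.317, apex=41.704, x_land=77.474, impact vy=-28.590
  bounce: vy ← 0.49·28.590 = 14.009
Arc 2: start y=0.000, vy=14.009 → t=2.859, apex=10.013, x_land=119.130, impact vy=-14.009
  bounce: vy ← 0.49·14.009 = 6.865
Arc 3: start y=0.000, vy=6.865 → t=1.401, apex=2.404, x_land=139.541, impact vy=-6.865
  bounce: vy ← 0.49·6.865 = 3.364

1 5.317 41.704 77.474
2 2.859 10.013 119.130
3 1.401 2.404 139.541
final: 139.541 3.364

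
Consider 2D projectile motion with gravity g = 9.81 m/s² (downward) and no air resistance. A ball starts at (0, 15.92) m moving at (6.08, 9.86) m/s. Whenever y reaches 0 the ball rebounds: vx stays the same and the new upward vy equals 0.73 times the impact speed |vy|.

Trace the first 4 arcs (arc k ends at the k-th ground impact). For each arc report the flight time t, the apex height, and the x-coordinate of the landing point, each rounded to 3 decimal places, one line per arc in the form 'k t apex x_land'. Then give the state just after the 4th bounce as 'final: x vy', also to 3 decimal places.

1 3.068 20.875 18.654
2 3.012 11.124 36.967
3 2.199 5.928 50.335
4 1.605 3.159 60.094
final: 60.094 5.747

Arc 1: start y=15.920, vy=9.860 → t=3.068, apex=20.875, x_land=18.654, impact vy=-20.238
  bounce: vy ← 0.73·20.238 = 14.774
Arc 2: start y=0.000, vy=14.774 → t=3.012, apex=11.124, x_land=36.967, impact vy=-14.774
  bounce: vy ← 0.73·14.774 = 10.785
Arc 3: start y=0.000, vy=10.785 → t=2.199, apex=5.928, x_land=50.335, impact vy=-10.785
  bounce: vy ← 0.73·10.785 = 7.873
Arc 4: start y=0.000, vy=7.873 → t=1.605, apex=3.159, x_land=60.094, impact vy=-7.873
  bounce: vy ← 0.73·7.873 = 5.747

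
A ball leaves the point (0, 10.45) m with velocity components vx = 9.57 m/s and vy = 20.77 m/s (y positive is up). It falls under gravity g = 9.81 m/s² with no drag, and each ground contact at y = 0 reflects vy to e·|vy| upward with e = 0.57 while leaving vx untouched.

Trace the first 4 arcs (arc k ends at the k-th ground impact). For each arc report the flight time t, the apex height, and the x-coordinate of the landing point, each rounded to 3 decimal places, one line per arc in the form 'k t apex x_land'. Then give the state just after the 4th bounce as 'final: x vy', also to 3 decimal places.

Arc 1: start y=10.450, vy=20.770 → t=4.689, apex=32.437, x_land=44.872, impact vy=-25.227
  bounce: vy ← 0.57·25.227 = 14.380
Arc 2: start y=0.000, vy=14.380 → t=2.932, apex=10.539, x_land=72.928, impact vy=-14.380
  bounce: vy ← 0.57·14.380 = 8.196
Arc 3: start y=0.000, vy=8.196 → t=1.671, apex=3.424, x_land=88.919, impact vy=-8.196
  bounce: vy ← 0.57·8.196 = 4.672
Arc 4: start y=0.000, vy=4.672 → t=0.952, apex=1.112, x_land=98.035, impact vy=-4.672
  bounce: vy ← 0.57·4.672 = 2.663

1 4.689 32.437 44.872
2 2.932 10.539 72.928
3 1.671 3.424 88.919
4 0.952 1.112 98.035
final: 98.035 2.663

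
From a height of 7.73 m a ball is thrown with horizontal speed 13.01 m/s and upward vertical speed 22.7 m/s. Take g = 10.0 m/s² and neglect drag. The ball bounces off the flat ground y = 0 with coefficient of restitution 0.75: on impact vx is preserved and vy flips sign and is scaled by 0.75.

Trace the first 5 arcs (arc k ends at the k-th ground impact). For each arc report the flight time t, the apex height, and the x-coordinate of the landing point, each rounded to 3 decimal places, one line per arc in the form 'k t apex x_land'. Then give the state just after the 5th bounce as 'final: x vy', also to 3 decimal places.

Arc 1: start y=7.730, vy=22.700 → t=4.858, apex=33.495, x_land=63.205, impact vy=-25.882
  bounce: vy ← 0.75·25.882 = 19.412
Arc 2: start y=0.000, vy=19.412 → t=3.882, apex=18.841, x_land=113.715, impact vy=-19.412
  bounce: vy ← 0.75·19.412 = 14.559
Arc 3: start y=0.000, vy=14.559 → t=2.912, apex=10.598, x_land=151.597, impact vy=-14.559
  bounce: vy ← 0.75·14.559 = 10.919
Arc 4: start y=0.000, vy=10.919 → t=2.184, apex=5.961, x_land=180.008, impact vy=-10.919
  bounce: vy ← 0.75·10.919 = 8.189
Arc 5: start y=0.000, vy=8.189 → t=1.638, apex=3.353, x_land=201.317, impact vy=-8.189
  bounce: vy ← 0.75·8.189 = 6.142

1 4.858 33.495 63.205
2 3.882 18.841 113.715
3 2.912 10.598 151.597
4 2.184 5.961 180.008
5 1.638 3.353 201.317
final: 201.317 6.142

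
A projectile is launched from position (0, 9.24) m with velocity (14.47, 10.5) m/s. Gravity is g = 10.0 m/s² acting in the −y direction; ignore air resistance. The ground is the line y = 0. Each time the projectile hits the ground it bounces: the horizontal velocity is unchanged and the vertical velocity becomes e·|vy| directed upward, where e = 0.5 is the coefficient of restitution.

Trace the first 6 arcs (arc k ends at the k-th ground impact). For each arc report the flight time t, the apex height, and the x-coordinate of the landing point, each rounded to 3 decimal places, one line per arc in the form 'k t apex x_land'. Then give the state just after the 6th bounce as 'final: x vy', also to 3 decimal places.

Arc 1: start y=9.240, vy=10.500 → t=2.768, apex=14.753, x_land=40.049, impact vy=-17.177
  bounce: vy ← 0.5·17.177 = 8.589
Arc 2: start y=0.000, vy=8.589 → t=1.718, apex=3.688, x_land=64.904, impact vy=-8.589
  bounce: vy ← 0.5·8.589 = 4.294
Arc 3: start y=0.000, vy=4.294 → t=0.859, apex=0.922, x_land=77.331, impact vy=-4.294
  bounce: vy ← 0.5·4.294 = 2.147
Arc 4: start y=0.000, vy=2.147 → t=0.429, apex=0.231, x_land=83.545, impact vy=-2.147
  bounce: vy ← 0.5·2.147 = 1.074
Arc 5: start y=0.000, vy=1.074 → t=0.215, apex=0.058, x_land=86.652, impact vy=-1.074
  bounce: vy ← 0.5·1.074 = 0.537
Arc 6: start y=0.000, vy=0.537 → t=0.107, apex=0.014, x_land=88.205, impact vy=-0.537
  bounce: vy ← 0.5·0.537 = 0.268

1 2.768 14.753 40.049
2 1.718 3.688 64.904
3 0.859 0.922 77.331
4 0.429 0.231 83.545
5 0.215 0.058 86.652
6 0.107 0.014 88.205
final: 88.205 0.268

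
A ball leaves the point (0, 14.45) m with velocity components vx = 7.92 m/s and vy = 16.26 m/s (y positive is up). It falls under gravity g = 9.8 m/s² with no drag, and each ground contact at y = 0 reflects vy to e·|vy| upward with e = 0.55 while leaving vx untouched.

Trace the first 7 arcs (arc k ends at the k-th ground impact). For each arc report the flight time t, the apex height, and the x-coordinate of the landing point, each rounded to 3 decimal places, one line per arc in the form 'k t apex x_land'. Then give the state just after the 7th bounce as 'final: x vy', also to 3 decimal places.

Arc 1: start y=14.450, vy=16.260 → t=4.047, apex=27.939, x_land=32.053, impact vy=-23.401
  bounce: vy ← 0.55·23.401 = 12.871
Arc 2: start y=0.000, vy=12.871 → t=2.627, apex=8.452, x_land=52.856, impact vy=-12.871
  bounce: vy ← 0.55·12.871 = 7.079
Arc 3: start y=0.000, vy=7.079 → t=1.445, apex=2.557, x_land=64.297, impact vy=-7.079
  bounce: vy ← 0.55·7.079 = 3.893
Arc 4: start y=0.000, vy=3.893 → t=0.795, apex=0.773, x_land=70.590, impact vy=-3.893
  bounce: vy ← 0.55·3.893 = 2.141
Arc 5: start y=0.000, vy=2.141 → t=0.437, apex=0.234, x_land=74.051, impact vy=-2.141
  bounce: vy ← 0.55·2.141 = 1.178
Arc 6: start y=0.000, vy=1.178 → t=0.240, apex=0.071, x_land=75.955, impact vy=-1.178
  bounce: vy ← 0.55·1.178 = 0.648
Arc 7: start y=0.000, vy=0.648 → t=0.132, apex=0.021, x_land=77.002, impact vy=-0.648
  bounce: vy ← 0.55·0.648 = 0.356

1 4.047 27.939 32.053
2 2.627 8.452 52.856
3 1.445 2.557 64.297
4 0.795 0.773 70.590
5 0.437 0.234 74.051
6 0.240 0.071 75.955
7 0.132 0.021 77.002
final: 77.002 0.356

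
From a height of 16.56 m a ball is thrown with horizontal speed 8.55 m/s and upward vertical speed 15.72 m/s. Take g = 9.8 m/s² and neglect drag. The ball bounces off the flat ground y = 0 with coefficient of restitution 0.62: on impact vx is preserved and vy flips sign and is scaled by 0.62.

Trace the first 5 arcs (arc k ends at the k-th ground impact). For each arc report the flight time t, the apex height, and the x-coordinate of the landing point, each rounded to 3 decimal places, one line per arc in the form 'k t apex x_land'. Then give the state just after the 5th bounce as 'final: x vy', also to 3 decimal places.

Arc 1: start y=16.560, vy=15.720 → t=4.044, apex=29.168, x_land=34.575, impact vy=-23.910
  bounce: vy ← 0.62·23.910 = 14.824
Arc 2: start y=0.000, vy=14.824 → t=3.025, apex=11.212, x_land=60.442, impact vy=-14.824
  bounce: vy ← 0.62·14.824 = 9.191
Arc 3: start y=0.000, vy=9.191 → t=1.876, apex=4.310, x_land=76.480, impact vy=-9.191
  bounce: vy ← 0.62·9.191 = 5.698
Arc 4: start y=0.000, vy=5.698 → t=1.163, apex=1.657, x_land=86.423, impact vy=-5.698
  bounce: vy ← 0.62·5.698 = 3.533
Arc 5: start y=0.000, vy=3.533 → t=0.721, apex=0.637, x_land=92.588, impact vy=-3.533
  bounce: vy ← 0.62·3.533 = 2.190

1 4.044 29.168 34.575
2 3.025 11.212 60.442
3 1.876 4.310 76.480
4 1.163 1.657 86.423
5 0.721 0.637 92.588
final: 92.588 2.190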